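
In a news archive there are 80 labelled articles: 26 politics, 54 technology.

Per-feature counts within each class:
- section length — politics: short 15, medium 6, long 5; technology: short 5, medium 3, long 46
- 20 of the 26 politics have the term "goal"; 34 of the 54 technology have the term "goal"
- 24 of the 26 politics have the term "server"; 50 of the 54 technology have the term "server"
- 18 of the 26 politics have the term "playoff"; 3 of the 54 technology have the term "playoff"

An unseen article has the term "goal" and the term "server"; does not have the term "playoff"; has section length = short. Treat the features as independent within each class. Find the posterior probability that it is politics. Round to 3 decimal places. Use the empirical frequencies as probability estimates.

politics: (26/80) × (15/26) × (20/26) × (24/26) × (8/26) ≈ 0.040965
technology: (54/80) × (5/54) × (34/54) × (50/54) × (51/54) ≈ 0.0344126
P(politics | x) = 0.040965 / 0.0753776 ≈ 0.543

0.543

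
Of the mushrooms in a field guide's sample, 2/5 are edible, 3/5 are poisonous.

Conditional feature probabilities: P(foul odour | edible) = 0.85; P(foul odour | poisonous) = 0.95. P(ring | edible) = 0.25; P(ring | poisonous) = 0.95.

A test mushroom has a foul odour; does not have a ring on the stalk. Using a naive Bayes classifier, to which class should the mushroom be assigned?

edible: 0.4 × 0.85 × (1−0.25) = 0.255
poisonous: 0.6 × 0.95 × (1−0.95) = 0.0285
Highest score → edible.

edible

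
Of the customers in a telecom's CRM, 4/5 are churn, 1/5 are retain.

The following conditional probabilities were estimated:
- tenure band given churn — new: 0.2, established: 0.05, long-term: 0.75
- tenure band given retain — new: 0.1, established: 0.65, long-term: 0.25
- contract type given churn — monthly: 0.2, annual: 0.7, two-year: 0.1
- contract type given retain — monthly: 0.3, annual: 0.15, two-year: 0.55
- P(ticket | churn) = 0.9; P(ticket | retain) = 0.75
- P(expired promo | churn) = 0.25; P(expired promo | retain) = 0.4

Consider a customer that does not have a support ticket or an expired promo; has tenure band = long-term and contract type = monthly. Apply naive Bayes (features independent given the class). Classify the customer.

churn

churn: 0.8 × 0.75 × 0.2 × (1−0.9) × (1−0.25) = 0.009
retain: 0.2 × 0.25 × 0.3 × (1−0.75) × (1−0.4) = 0.00225
Highest score → churn.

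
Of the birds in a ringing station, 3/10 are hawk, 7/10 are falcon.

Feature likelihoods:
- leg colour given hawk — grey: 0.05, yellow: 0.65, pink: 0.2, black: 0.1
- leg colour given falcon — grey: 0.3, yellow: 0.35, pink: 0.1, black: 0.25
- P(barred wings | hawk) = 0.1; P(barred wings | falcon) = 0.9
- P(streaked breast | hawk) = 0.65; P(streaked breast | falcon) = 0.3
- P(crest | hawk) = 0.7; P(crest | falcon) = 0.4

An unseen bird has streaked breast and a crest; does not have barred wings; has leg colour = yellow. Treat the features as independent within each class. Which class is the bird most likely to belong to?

hawk

hawk: 0.3 × 0.65 × (1−0.1) × 0.65 × 0.7 = 0.0798525
falcon: 0.7 × 0.35 × (1−0.9) × 0.3 × 0.4 = 0.00294
Highest score → hawk.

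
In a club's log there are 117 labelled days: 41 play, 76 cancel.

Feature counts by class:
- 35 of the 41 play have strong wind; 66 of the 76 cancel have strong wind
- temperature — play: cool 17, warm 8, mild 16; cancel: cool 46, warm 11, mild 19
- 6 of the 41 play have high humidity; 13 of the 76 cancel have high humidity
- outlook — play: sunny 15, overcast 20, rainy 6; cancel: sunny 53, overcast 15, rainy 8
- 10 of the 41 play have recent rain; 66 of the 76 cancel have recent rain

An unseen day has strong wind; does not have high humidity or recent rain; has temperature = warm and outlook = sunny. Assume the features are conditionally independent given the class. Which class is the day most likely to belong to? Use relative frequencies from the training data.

play

play: (41/117) × (35/41) × (8/41) × (35/41) × (15/41) × (31/41) ≈ 0.0137834
cancel: (76/117) × (66/76) × (11/76) × (63/76) × (53/76) × (10/76) ≈ 0.0062103
Highest score → play.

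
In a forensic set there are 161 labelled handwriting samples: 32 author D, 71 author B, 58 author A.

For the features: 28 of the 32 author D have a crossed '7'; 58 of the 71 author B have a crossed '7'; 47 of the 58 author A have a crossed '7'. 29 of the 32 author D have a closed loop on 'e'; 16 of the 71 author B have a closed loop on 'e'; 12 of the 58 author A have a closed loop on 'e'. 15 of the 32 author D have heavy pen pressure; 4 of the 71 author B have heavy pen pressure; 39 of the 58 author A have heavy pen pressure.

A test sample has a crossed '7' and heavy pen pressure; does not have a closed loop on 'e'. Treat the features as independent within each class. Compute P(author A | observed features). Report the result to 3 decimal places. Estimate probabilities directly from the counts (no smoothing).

0.870

author D: (32/161) × (28/32) × (3/32) × (15/32) ≈ 0.00764266
author B: (71/161) × (58/71) × (55/71) × (4/71) ≈ 0.015722
author A: (58/161) × (47/58) × (46/58) × (39/58) ≈ 0.155682
P(author A | x) = 0.155682 / 0.17904666 ≈ 0.870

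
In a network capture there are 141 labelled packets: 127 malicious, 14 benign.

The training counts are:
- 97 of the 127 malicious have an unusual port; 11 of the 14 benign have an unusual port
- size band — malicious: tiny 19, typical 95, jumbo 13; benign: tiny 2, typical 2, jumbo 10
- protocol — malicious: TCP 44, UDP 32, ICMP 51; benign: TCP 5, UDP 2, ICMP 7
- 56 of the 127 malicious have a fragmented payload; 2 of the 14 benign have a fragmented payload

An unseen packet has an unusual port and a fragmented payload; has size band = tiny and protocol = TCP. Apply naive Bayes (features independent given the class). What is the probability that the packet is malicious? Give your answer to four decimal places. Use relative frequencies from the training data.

malicious: (127/141) × (97/127) × (19/127) × (44/127) × (56/127) ≈ 0.015723
benign: (14/141) × (11/14) × (2/14) × (5/14) × (2/14) ≈ 0.000568617
P(malicious | x) = 0.015723 / 0.016291617 ≈ 0.9651

0.9651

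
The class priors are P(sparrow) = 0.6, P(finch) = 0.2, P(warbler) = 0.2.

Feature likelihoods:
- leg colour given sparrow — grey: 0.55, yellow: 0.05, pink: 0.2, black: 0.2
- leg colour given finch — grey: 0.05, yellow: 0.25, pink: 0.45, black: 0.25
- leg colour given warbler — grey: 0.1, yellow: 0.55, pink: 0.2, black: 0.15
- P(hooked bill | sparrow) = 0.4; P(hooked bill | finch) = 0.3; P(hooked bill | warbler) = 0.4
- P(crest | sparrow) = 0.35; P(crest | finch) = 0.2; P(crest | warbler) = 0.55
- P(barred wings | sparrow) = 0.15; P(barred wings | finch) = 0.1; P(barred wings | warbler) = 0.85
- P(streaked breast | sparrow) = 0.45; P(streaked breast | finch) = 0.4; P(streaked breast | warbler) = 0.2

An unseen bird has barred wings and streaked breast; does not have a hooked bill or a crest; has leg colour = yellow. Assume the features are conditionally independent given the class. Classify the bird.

sparrow: 0.6 × 0.05 × (1−0.4) × (1−0.35) × 0.15 × 0.45 = 0.00078975
finch: 0.2 × 0.25 × (1−0.3) × (1−0.2) × 0.1 × 0.4 = 0.00112
warbler: 0.2 × 0.55 × (1−0.4) × (1−0.55) × 0.85 × 0.2 = 0.005049
Highest score → warbler.

warbler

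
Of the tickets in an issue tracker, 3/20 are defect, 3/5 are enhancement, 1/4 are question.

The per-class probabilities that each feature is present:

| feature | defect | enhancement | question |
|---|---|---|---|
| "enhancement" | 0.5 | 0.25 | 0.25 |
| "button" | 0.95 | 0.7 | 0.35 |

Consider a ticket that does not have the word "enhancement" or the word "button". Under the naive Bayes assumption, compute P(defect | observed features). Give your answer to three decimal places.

defect: 0.15 × (1−0.5) × (1−0.95) = 0.00375
enhancement: 0.6 × (1−0.25) × (1−0.7) = 0.135
question: 0.25 × (1−0.25) × (1−0.35) = 0.121875
P(defect | x) = 0.00375 / 0.260625 ≈ 0.014

0.014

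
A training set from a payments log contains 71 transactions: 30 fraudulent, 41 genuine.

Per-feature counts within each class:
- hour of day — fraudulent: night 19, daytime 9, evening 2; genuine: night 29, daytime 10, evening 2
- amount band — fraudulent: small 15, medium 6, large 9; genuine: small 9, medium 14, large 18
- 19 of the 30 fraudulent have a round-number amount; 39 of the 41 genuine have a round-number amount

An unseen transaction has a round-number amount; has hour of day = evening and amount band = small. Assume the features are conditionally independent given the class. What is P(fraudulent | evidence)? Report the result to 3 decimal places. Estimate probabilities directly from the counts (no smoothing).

fraudulent: (30/71) × (2/30) × (15/30) × (19/30) ≈ 0.00892019
genuine: (41/71) × (2/41) × (9/41) × (39/41) ≈ 0.00588181
P(fraudulent | x) = 0.00892019 / 0.014802 ≈ 0.603

0.603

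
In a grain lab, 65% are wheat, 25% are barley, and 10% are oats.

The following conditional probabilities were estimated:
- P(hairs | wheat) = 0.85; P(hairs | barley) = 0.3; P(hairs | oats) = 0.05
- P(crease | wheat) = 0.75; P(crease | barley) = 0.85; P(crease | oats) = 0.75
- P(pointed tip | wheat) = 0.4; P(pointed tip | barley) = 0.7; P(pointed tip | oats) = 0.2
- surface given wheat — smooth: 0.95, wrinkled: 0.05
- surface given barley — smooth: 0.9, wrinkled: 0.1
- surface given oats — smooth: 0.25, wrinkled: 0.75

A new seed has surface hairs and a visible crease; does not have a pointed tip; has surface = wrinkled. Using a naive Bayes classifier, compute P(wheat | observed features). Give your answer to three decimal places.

0.749

wheat: 0.65 × 0.85 × 0.75 × (1−0.4) × 0.05 = 0.01243125
barley: 0.25 × 0.3 × 0.85 × (1−0.7) × 0.1 = 0.0019125
oats: 0.1 × 0.05 × 0.75 × (1−0.2) × 0.75 = 0.00225
P(wheat | x) = 0.01243125 / 0.01659375 ≈ 0.749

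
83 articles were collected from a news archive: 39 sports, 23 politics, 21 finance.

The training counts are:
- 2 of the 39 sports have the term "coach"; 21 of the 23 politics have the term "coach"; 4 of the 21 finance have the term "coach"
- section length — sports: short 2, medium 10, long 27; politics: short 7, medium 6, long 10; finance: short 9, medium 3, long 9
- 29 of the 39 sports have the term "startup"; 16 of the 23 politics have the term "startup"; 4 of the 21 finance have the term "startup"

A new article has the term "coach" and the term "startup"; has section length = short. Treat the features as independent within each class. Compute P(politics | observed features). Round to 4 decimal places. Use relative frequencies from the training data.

0.9169

sports: (39/83) × (2/39) × (2/39) × (29/39) ≈ 0.000918863
politics: (23/83) × (21/23) × (7/23) × (16/23) ≈ 0.0535678
finance: (21/83) × (4/21) × (9/21) × (4/21) ≈ 0.0039341
P(politics | x) = 0.0535678 / 0.058420763 ≈ 0.9169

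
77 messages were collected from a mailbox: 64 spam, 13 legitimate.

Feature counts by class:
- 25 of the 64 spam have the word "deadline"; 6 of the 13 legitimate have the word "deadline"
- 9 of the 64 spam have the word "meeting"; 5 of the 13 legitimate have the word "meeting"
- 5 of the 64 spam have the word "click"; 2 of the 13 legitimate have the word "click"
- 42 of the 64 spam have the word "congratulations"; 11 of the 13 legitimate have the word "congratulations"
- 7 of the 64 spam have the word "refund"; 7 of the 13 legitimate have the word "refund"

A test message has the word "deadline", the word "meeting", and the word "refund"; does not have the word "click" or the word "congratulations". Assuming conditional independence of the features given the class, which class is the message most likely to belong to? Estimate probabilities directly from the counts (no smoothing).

spam: (64/77) × (25/64) × (9/64) × (59/64) × (22/64) × (7/64) = 0.00158250331878662109375
legitimate: (13/77) × (6/13) × (5/13) × (11/13) × (2/13) × (7/13) ≈ 0.00210077
Highest score → legitimate.

legitimate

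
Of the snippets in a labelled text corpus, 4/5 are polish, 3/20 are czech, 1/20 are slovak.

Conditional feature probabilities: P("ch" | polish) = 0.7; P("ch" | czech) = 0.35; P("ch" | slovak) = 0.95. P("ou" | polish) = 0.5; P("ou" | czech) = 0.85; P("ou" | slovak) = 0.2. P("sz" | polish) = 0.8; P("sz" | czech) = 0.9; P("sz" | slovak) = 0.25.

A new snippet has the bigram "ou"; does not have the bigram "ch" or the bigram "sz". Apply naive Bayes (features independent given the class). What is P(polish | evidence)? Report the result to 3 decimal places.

polish: 0.8 × (1−0.7) × 0.5 × (1−0.8) = 0.024
czech: 0.15 × (1−0.35) × 0.85 × (1−0.9) = 0.0082875
slovak: 0.05 × (1−0.95) × 0.2 × (1−0.25) = 0.000375
P(polish | x) = 0.024 / 0.0326625 ≈ 0.735

0.735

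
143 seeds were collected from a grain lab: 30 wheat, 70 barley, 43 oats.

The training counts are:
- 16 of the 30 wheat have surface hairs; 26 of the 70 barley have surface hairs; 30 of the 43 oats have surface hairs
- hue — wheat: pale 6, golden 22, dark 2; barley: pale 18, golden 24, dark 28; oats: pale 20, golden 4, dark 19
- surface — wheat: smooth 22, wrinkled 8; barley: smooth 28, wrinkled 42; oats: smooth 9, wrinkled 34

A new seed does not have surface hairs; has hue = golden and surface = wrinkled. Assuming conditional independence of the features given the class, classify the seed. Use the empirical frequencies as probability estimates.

wheat: (30/143) × (14/30) × (22/30) × (8/30) ≈ 0.0191453
barley: (70/143) × (44/70) × (24/70) × (42/70) ≈ 0.0632967
oats: (43/143) × (13/43) × (4/43) × (34/43) ≈ 0.00668666
Highest score → barley.

barley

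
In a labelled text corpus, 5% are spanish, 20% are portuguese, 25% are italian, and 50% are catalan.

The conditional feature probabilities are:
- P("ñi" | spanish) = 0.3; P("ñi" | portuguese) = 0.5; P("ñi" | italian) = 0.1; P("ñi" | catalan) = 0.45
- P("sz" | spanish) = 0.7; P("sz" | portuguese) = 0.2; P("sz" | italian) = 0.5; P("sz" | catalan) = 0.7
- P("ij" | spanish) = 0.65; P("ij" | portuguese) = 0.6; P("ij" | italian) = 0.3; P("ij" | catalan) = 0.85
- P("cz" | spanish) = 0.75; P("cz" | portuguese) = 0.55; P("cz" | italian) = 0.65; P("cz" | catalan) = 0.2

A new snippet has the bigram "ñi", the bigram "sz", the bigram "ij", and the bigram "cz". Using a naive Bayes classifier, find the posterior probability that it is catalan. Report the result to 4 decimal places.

0.6541

spanish: 0.05 × 0.3 × 0.7 × 0.65 × 0.75 = 0.00511875
portuguese: 0.2 × 0.5 × 0.2 × 0.6 × 0.55 = 0.0066
italian: 0.25 × 0.1 × 0.5 × 0.3 × 0.65 = 0.0024375
catalan: 0.5 × 0.45 × 0.7 × 0.85 × 0.2 = 0.026775
P(catalan | x) = 0.026775 / 0.04093125 ≈ 0.6541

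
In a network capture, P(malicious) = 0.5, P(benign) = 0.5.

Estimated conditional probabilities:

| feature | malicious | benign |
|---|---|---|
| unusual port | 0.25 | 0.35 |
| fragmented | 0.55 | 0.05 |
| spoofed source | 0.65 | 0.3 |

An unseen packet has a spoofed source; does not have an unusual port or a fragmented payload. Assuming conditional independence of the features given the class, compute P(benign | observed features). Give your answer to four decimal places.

malicious: 0.5 × (1−0.25) × (1−0.55) × 0.65 = 0.1096875
benign: 0.5 × (1−0.35) × (1−0.05) × 0.3 = 0.092625
P(benign | x) = 0.092625 / 0.2023125 ≈ 0.4578

0.4578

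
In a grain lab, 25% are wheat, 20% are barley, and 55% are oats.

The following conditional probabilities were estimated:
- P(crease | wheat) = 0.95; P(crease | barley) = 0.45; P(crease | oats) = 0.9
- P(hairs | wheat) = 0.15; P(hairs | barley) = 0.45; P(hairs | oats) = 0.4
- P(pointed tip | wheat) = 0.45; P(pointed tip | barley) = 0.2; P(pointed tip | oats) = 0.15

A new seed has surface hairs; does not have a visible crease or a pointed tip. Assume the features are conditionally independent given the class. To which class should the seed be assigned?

barley

wheat: 0.25 × (1−0.95) × 0.15 × (1−0.45) = 0.00103125
barley: 0.2 × (1−0.45) × 0.45 × (1−0.2) = 0.0396
oats: 0.55 × (1−0.9) × 0.4 × (1−0.15) = 0.0187
Highest score → barley.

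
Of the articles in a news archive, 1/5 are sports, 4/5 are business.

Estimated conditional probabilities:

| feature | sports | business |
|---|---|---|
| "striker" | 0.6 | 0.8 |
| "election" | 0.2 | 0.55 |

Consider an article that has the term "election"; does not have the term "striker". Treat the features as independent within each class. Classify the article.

business

sports: 0.2 × (1−0.6) × 0.2 = 0.016
business: 0.8 × (1−0.8) × 0.55 = 0.088
Highest score → business.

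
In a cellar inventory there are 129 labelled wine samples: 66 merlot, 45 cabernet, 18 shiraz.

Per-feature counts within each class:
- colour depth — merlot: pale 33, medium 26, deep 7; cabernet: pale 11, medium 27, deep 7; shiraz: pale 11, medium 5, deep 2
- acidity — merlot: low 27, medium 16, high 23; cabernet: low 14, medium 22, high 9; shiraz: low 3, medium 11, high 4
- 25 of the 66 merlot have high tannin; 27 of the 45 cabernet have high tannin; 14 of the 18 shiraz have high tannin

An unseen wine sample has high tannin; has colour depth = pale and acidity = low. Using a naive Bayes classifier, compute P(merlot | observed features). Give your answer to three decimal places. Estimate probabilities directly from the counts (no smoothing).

merlot: (66/129) × (33/66) × (27/66) × (25/66) ≈ 0.0396406
cabernet: (45/129) × (11/45) × (14/45) × (27/45) ≈ 0.0159173
shiraz: (18/129) × (11/18) × (3/18) × (14/18) ≈ 0.0110537
P(merlot | x) = 0.0396406 / 0.0666116 ≈ 0.595

0.595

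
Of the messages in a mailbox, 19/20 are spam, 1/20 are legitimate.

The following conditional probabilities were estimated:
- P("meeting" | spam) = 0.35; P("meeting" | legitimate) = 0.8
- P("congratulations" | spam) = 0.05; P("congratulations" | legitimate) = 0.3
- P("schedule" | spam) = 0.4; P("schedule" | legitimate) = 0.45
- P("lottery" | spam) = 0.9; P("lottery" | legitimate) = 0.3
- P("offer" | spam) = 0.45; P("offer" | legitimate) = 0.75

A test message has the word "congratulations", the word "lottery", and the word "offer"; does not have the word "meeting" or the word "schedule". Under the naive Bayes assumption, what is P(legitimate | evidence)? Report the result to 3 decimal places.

spam: 0.95 × (1−0.35) × 0.05 × (1−0.4) × 0.9 × 0.45 = 0.007502625
legitimate: 0.05 × (1−0.8) × 0.3 × (1−0.45) × 0.3 × 0.75 = 0.00037125
P(legitimate | x) = 0.00037125 / 0.007873875 ≈ 0.047

0.047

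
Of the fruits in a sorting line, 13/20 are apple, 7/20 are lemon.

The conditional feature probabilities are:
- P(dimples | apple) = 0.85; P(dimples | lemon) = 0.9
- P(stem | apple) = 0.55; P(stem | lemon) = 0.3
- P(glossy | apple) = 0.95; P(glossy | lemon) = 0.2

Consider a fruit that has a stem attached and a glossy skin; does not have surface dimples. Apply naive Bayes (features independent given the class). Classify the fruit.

apple

apple: 0.65 × (1−0.85) × 0.55 × 0.95 = 0.05094375
lemon: 0.35 × (1−0.9) × 0.3 × 0.2 = 0.0021
Highest score → apple.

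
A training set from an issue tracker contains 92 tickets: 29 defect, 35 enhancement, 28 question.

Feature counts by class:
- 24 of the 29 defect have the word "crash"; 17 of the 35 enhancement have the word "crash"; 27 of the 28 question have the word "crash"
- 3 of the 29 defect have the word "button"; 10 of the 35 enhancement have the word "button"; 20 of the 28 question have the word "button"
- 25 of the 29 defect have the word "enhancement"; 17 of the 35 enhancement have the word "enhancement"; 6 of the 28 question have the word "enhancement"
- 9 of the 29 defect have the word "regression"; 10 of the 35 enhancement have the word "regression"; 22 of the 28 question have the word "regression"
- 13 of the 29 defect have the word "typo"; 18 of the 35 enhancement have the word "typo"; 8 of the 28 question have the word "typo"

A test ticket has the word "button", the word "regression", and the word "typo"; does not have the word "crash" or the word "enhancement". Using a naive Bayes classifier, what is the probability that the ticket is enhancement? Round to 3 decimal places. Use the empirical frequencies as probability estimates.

0.741

defect: (29/92) × (5/29) × (3/29) × (4/29) × (9/29) × (13/29) ≈ 0.000107884
enhancement: (35/92) × (18/35) × (10/35) × (18/35) × (10/35) × (18/35) ≈ 0.00422433
question: (28/92) × (1/28) × (20/28) × (22/28) × (22/28) × (8/28) ≈ 0.00136945
P(enhancement | x) = 0.00422433 / 0.005701664 ≈ 0.741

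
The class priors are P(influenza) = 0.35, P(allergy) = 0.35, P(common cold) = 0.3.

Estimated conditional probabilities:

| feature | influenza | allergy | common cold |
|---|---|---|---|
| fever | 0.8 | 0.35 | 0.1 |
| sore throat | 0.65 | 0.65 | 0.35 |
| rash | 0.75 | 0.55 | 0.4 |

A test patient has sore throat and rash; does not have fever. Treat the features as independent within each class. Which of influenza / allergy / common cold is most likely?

influenza: 0.35 × (1−0.8) × 0.65 × 0.75 = 0.034125
allergy: 0.35 × (1−0.35) × 0.65 × 0.55 = 0.08133125
common cold: 0.3 × (1−0.1) × 0.35 × 0.4 = 0.0378
Highest score → allergy.

allergy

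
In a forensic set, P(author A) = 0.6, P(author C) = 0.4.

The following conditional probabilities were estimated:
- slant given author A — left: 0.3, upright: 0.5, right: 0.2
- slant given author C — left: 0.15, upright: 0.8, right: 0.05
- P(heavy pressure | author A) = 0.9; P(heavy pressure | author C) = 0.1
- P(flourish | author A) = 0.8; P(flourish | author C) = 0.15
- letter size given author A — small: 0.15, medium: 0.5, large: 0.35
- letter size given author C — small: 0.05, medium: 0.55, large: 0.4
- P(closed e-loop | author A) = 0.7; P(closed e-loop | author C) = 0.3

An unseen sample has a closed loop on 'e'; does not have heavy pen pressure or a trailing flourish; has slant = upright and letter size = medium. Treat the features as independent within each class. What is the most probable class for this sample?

author A: 0.6 × 0.5 × (1−0.9) × (1−0.8) × 0.5 × 0.7 = 0.0021
author C: 0.4 × 0.8 × (1−0.1) × (1−0.15) × 0.55 × 0.3 = 0.040392
Highest score → author C.

author C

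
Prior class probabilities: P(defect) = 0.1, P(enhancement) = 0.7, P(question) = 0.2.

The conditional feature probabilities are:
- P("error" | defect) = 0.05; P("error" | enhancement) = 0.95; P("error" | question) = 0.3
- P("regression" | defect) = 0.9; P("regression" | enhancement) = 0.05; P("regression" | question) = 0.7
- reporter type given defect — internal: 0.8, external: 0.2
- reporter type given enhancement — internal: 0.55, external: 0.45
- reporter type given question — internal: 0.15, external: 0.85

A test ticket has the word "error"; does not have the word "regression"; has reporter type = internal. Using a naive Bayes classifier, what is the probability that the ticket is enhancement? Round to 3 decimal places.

defect: 0.1 × 0.05 × (1−0.9) × 0.8 = 0.0004
enhancement: 0.7 × 0.95 × (1−0.05) × 0.55 = 0.3474625
question: 0.2 × 0.3 × (1−0.7) × 0.15 = 0.0027
P(enhancement | x) = 0.3474625 / 0.3505625 ≈ 0.991

0.991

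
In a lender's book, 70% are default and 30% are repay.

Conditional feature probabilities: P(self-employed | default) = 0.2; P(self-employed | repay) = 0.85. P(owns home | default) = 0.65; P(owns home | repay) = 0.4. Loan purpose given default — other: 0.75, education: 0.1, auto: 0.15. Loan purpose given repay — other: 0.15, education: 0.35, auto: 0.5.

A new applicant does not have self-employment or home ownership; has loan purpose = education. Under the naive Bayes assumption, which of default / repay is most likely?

default

default: 0.7 × (1−0.2) × (1−0.65) × 0.1 = 0.0196
repay: 0.3 × (1−0.85) × (1−0.4) × 0.35 = 0.00945
Highest score → default.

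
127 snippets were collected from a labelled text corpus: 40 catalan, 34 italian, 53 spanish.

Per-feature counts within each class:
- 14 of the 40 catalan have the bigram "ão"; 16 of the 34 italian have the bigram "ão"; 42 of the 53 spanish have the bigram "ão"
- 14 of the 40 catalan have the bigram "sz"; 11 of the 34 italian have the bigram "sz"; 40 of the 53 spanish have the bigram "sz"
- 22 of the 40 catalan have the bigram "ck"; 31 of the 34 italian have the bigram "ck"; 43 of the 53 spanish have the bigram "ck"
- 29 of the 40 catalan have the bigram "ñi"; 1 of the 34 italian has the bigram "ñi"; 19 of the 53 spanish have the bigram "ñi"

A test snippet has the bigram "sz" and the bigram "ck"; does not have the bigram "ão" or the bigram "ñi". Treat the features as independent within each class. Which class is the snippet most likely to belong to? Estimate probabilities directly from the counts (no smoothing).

catalan: (40/127) × (26/40) × (14/40) × (22/40) × (11/40) ≈ 0.0108376
italian: (34/127) × (18/34) × (11/34) × (31/34) × (33/34) ≈ 0.0405789
spanish: (53/127) × (11/53) × (40/53) × (43/53) × (34/53) ≈ 0.0340227
Highest score → italian.

italian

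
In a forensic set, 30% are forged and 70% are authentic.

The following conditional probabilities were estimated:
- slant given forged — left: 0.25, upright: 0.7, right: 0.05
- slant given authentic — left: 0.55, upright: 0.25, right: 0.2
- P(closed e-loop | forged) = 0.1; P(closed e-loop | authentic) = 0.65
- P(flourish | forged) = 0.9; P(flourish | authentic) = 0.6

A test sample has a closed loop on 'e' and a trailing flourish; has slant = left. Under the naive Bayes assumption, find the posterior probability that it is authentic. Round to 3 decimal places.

forged: 0.3 × 0.25 × 0.1 × 0.9 = 0.00675
authentic: 0.7 × 0.55 × 0.65 × 0.6 = 0.15015
P(authentic | x) = 0.15015 / 0.1569 ≈ 0.957

0.957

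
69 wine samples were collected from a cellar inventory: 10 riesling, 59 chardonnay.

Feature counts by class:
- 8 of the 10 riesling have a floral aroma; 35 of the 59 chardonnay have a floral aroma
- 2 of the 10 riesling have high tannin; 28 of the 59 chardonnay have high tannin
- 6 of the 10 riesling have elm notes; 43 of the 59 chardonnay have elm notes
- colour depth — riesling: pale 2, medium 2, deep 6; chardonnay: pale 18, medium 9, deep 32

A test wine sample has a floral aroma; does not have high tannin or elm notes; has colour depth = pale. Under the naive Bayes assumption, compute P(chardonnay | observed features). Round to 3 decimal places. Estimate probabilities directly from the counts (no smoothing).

0.748

riesling: (10/69) × (8/10) × (8/10) × (4/10) × (2/10) ≈ 0.00742029
chardonnay: (59/69) × (35/59) × (31/59) × (16/59) × (18/59) ≈ 0.0220504
P(chardonnay | x) = 0.0220504 / 0.02947069 ≈ 0.748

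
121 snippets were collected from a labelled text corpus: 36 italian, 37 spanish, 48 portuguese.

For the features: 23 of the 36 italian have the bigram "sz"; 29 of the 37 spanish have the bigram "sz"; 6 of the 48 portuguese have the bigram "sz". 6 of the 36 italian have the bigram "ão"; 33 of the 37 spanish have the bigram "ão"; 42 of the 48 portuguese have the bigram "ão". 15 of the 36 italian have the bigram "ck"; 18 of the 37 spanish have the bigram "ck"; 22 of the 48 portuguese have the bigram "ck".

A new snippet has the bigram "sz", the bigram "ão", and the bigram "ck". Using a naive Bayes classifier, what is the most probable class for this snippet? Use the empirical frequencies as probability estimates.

italian: (36/121) × (23/36) × (6/36) × (15/36) ≈ 0.0132002
spanish: (37/121) × (29/37) × (33/37) × (18/37) ≈ 0.103991
portuguese: (48/121) × (6/48) × (42/48) × (22/48) ≈ 0.0198864
Highest score → spanish.

spanish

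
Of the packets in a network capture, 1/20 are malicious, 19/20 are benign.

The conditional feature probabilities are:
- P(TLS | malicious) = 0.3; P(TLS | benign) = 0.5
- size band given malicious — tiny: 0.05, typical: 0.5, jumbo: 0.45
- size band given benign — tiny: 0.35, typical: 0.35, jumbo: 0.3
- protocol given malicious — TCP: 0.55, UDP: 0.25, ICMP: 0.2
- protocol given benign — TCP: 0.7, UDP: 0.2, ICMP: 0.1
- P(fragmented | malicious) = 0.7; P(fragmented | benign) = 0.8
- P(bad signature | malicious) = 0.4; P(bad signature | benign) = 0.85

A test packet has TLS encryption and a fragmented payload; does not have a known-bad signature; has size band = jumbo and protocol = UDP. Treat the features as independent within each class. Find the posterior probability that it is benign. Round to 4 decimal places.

0.8283

malicious: 0.05 × 0.3 × 0.45 × 0.25 × 0.7 × (1−0.4) = 0.00070875
benign: 0.95 × 0.5 × 0.3 × 0.2 × 0.8 × (1−0.85) = 0.00342
P(benign | x) = 0.00342 / 0.00412875 ≈ 0.8283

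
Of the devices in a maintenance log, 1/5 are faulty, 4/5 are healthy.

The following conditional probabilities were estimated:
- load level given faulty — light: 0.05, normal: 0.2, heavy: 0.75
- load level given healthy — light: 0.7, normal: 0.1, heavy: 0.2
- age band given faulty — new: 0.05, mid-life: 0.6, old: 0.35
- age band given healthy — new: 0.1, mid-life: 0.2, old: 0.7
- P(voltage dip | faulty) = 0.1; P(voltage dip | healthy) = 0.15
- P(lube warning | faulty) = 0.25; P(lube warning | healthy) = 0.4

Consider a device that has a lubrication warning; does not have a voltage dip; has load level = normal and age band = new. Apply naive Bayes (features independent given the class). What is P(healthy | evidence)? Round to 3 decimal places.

faulty: 0.2 × 0.2 × 0.05 × (1−0.1) × 0.25 = 0.00045
healthy: 0.8 × 0.1 × 0.1 × (1−0.15) × 0.4 = 0.00272
P(healthy | x) = 0.00272 / 0.00317 ≈ 0.858

0.858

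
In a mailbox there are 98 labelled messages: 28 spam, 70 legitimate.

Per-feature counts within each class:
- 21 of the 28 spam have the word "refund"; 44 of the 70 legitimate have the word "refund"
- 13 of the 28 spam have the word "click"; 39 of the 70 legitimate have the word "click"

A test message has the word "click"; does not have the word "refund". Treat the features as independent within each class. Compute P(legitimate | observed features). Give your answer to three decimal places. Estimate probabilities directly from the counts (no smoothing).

spam: (28/98) × (7/28) × (13/28) ≈ 0.0331633
legitimate: (70/98) × (26/70) × (39/70) ≈ 0.147813
P(legitimate | x) = 0.147813 / 0.1809763 ≈ 0.817

0.817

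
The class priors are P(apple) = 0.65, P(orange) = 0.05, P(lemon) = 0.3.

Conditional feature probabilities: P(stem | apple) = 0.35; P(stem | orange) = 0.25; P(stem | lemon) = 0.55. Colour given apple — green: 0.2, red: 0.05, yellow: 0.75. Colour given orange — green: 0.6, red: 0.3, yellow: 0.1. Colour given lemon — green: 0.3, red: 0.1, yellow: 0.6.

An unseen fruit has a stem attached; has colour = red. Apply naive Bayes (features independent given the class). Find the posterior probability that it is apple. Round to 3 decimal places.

0.360

apple: 0.65 × 0.35 × 0.05 = 0.011375
orange: 0.05 × 0.25 × 0.3 = 0.00375
lemon: 0.3 × 0.55 × 0.1 = 0.0165
P(apple | x) = 0.011375 / 0.031625 ≈ 0.360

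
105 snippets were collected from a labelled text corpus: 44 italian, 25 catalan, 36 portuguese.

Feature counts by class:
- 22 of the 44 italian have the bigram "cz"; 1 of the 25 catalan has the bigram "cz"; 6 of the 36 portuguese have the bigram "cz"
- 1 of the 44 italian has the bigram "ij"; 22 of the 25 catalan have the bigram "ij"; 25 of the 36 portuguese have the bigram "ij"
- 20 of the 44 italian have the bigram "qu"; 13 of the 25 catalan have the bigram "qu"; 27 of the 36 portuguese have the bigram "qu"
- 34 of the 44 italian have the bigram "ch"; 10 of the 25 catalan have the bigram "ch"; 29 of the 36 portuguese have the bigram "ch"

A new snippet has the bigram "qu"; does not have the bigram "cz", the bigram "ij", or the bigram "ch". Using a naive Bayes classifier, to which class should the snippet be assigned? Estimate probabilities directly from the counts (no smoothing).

italian

italian: (44/105) × (22/44) × (43/44) × (20/44) × (10/44) ≈ 0.0211531
catalan: (25/105) × (24/25) × (3/25) × (13/25) × (15/25) ≈ 0.00855771
portuguese: (36/105) × (30/36) × (11/36) × (27/36) × (7/36) ≈ 0.0127315
Highest score → italian.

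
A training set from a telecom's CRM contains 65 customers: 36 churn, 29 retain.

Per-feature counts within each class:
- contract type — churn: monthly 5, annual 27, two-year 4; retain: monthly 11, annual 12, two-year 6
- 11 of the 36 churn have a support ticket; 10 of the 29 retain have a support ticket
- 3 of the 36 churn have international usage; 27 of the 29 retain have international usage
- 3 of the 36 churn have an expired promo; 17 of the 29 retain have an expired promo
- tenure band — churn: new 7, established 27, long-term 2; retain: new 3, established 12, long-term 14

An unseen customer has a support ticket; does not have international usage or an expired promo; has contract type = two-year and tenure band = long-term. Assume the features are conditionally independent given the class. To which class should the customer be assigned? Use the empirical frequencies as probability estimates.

churn: (36/65) × (4/36) × (11/36) × (33/36) × (33/36) × (2/36) ≈ 0.000877783
retain: (29/65) × (6/29) × (10/29) × (2/29) × (12/29) × (14/29) ≈ 0.000438516
Highest score → churn.

churn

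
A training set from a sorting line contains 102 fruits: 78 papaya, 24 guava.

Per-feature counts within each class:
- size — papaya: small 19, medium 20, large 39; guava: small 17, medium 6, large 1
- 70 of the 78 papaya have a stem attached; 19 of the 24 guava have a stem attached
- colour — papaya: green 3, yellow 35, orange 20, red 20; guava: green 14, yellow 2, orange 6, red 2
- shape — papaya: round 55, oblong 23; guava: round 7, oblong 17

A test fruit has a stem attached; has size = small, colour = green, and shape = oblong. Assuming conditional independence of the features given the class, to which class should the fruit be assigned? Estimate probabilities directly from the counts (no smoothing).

guava

papaya: (78/102) × (19/78) × (70/78) × (3/78) × (23/78) ≈ 0.00189591
guava: (24/102) × (17/24) × (19/24) × (14/24) × (17/24) ≈ 0.0545187
Highest score → guava.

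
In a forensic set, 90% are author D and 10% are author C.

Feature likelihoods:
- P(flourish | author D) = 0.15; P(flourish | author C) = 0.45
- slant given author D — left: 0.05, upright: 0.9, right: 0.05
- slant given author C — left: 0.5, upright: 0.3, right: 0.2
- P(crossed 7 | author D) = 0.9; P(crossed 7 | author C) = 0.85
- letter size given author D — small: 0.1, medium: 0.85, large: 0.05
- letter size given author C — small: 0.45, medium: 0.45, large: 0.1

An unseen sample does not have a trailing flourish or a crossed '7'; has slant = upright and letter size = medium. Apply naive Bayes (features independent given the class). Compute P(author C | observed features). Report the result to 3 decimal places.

author D: 0.9 × (1−0.15) × 0.9 × (1−0.9) × 0.85 = 0.0585225
author C: 0.1 × (1−0.45) × 0.3 × (1−0.85) × 0.45 = 0.00111375
P(author C | x) = 0.00111375 / 0.05963625 ≈ 0.019

0.019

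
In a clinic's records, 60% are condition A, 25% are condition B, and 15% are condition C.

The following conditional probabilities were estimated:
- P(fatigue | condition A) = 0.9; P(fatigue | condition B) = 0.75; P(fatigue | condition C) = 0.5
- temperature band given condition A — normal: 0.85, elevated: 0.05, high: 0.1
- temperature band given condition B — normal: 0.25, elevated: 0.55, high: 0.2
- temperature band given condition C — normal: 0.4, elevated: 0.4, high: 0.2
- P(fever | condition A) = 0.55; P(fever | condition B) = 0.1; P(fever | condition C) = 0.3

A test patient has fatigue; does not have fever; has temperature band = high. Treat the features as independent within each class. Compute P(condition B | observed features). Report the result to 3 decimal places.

condition A: 0.6 × 0.9 × 0.1 × (1−0.55) = 0.0243
condition B: 0.25 × 0.75 × 0.2 × (1−0.1) = 0.03375
condition C: 0.15 × 0.5 × 0.2 × (1−0.3) = 0.0105
P(condition B | x) = 0.03375 / 0.06855 ≈ 0.492

0.492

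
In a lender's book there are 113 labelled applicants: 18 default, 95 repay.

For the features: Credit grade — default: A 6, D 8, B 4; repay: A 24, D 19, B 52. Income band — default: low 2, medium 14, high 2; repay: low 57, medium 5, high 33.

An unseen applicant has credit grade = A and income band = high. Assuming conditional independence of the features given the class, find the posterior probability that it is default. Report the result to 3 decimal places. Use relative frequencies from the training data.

0.074

default: (18/113) × (6/18) × (2/18) ≈ 0.00589971
repay: (95/113) × (24/95) × (33/95) ≈ 0.0737774
P(default | x) = 0.00589971 / 0.07967711 ≈ 0.074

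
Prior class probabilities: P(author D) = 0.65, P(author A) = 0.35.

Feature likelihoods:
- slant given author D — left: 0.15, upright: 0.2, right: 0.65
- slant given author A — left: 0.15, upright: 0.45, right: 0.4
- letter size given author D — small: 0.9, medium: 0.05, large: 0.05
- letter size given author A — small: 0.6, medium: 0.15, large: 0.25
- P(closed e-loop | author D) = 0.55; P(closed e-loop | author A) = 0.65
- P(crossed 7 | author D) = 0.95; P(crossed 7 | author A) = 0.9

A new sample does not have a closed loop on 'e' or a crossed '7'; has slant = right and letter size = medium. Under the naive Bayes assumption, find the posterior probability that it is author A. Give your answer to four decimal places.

author D: 0.65 × 0.65 × 0.05 × (1−0.55) × (1−0.95) = 0.0004753125
author A: 0.35 × 0.4 × 0.15 × (1−0.65) × (1−0.9) = 0.000735
P(author A | x) = 0.000735 / 0.0012103125 ≈ 0.6073

0.6073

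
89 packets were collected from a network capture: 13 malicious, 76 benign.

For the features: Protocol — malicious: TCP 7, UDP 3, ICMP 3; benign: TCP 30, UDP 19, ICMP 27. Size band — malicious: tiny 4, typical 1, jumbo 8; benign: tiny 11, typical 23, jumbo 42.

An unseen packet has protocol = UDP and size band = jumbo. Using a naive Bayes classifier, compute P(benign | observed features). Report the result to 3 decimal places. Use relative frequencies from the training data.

malicious: (13/89) × (3/13) × (8/13) ≈ 0.0207433
benign: (76/89) × (19/76) × (42/76) ≈ 0.117978
P(benign | x) = 0.117978 / 0.1387213 ≈ 0.850

0.850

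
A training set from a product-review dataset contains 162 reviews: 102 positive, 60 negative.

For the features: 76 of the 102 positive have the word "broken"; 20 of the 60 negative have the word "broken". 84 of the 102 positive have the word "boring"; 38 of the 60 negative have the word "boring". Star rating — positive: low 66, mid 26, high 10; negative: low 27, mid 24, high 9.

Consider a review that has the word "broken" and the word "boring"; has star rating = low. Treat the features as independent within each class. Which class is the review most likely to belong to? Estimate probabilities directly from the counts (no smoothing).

positive: (102/162) × (76/102) × (84/102) × (66/102) ≈ 0.249989
negative: (60/162) × (20/60) × (38/60) × (27/60) ≈ 0.0351852
Highest score → positive.

positive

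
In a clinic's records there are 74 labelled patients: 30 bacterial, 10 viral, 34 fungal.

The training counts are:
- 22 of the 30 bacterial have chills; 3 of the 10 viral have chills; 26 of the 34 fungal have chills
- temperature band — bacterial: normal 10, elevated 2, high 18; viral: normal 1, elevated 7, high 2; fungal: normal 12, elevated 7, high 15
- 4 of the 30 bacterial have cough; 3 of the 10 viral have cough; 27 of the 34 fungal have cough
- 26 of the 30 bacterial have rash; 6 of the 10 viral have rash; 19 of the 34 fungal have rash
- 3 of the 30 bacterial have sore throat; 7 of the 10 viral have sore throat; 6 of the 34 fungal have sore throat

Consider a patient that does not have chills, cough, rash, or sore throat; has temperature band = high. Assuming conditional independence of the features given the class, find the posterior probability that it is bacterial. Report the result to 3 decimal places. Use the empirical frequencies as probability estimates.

0.567

bacterial: (30/74) × (8/30) × (18/30) × (26/30) × (4/30) × (27/30) ≈ 0.00674595
viral: (10/74) × (7/10) × (2/10) × (7/10) × (4/10) × (3/10) ≈ 0.00158919
fungal: (34/74) × (8/34) × (15/34) × (7/34) × (15/34) × (28/34) ≈ 0.00356764
P(bacterial | x) = 0.00674595 / 0.01190278 ≈ 0.567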